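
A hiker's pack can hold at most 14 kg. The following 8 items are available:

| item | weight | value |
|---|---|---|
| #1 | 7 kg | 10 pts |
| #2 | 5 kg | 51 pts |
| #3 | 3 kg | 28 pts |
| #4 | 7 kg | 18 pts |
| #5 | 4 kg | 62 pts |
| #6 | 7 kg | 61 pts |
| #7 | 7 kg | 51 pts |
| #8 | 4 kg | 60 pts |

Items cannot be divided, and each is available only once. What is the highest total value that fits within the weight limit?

Check high-value combinations within 14 kg:
- #2+#5+#8: weight 5+4+4=13, value 51+62+60=173
- #3+#5+#6: weight 3+4+7=14, value 28+62+61=151
- #3+#5+#8: weight 3+4+4=11, value 28+62+60=150
Best: 173 pts.

173 pts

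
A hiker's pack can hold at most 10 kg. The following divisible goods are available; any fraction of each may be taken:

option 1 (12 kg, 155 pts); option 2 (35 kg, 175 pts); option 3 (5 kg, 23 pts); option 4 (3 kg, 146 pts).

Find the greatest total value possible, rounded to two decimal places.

236.42

Take in order of value per unit:
- option 4 (146/3 per unit): all 3 → value 146, running total 146.00
- option 1 (155/12 per unit): 7 of 12 → value 7×155/12 = 90.4167, running total 236.42
Total 236.42.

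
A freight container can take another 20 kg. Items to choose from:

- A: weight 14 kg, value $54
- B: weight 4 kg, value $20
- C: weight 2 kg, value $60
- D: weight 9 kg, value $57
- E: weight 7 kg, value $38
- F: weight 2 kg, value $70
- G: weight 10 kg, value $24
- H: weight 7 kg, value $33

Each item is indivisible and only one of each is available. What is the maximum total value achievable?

$225

This is a 0/1 knapsack; check combinations near the capacity.
- C+D+E+F: weight 2+9+7+2=20, value 60+57+38+70=225
- C+D+F+H: weight 2+9+2+7=20, value 60+57+70+33=220
- B+C+D+F: weight 4+2+9+2=17, value 20+60+57+70=207
- C+E+F+H: weight 2+7+2+7=18, value 60+38+70+33=201
Best: $225.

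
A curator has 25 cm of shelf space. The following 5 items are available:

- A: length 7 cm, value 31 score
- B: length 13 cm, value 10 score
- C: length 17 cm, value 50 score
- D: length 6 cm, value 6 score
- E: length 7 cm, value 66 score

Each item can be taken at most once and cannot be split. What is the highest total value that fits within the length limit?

116 score

This is a 0/1 knapsack; check combinations near the capacity.
- C+E: length 17+7=24, value 50+66=116
- A+D+E: length 7+6+7=20, value 31+6+66=103
- A+E: length 7+7=14, value 31+66=97
Best: 116 score.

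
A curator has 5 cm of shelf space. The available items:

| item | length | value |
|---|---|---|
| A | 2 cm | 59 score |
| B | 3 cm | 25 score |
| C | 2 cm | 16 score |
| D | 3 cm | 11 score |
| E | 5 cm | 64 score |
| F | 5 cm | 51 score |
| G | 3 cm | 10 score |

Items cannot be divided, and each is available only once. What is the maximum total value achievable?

84 score

Check high-value combinations within 5 cm:
- A+B: length 2+3=5, value 59+25=84
- A+C: length 2+2=4, value 59+16=75
- A+D: length 2+3=5, value 59+11=70
- A+G: length 2+3=5, value 59+10=69
Best: 84 score.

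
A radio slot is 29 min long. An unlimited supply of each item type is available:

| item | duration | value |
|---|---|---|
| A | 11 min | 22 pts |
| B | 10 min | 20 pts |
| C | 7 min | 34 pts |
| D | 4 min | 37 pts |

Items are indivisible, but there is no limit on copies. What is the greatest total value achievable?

259 pts

Best value-per-unit is D at 37/4, and filling with it alone uses duration 7×4=28. No mix of the others beats 7×37 = 259.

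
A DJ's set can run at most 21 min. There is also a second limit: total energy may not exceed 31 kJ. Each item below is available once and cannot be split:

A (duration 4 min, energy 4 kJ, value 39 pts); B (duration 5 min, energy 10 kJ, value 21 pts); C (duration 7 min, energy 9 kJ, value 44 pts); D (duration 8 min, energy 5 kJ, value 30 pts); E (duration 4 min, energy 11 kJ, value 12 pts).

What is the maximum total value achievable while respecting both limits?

113 pts

Feasible sets respecting both limits:
- A+C+D: duration 19, energy 18, value 113
- A+B+C: duration 16, energy 23, value 104
- A+B+D+E: duration 21, energy 30, value 102
- B+C+D: duration 20, energy 24, value 95
Best: 113 pts.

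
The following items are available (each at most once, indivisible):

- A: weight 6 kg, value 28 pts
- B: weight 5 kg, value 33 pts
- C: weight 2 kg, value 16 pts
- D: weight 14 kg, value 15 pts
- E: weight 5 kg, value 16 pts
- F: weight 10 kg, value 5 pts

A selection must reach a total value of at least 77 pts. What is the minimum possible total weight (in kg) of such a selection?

13

Subsets with value ≥ 77, sorted by total weight:
- A+B+C: weight 13, value 77
- A+B+E: weight 16, value 77
- A+B+C+E: weight 18, value 93
- A+B+C+F: weight 23, value 82
Minimum weight: 13 kg.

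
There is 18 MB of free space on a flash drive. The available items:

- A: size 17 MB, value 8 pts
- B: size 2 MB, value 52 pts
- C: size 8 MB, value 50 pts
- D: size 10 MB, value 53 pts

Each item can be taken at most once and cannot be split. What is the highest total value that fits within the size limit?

Check high-value combinations within 18 MB:
- B+D: size 2+10=12, value 52+53=105
- C+D: size 8+10=18, value 50+53=103
- B+C: size 2+8=10, value 52+50=102
- D: size 10, value 53
Best: 105 pts.

105 pts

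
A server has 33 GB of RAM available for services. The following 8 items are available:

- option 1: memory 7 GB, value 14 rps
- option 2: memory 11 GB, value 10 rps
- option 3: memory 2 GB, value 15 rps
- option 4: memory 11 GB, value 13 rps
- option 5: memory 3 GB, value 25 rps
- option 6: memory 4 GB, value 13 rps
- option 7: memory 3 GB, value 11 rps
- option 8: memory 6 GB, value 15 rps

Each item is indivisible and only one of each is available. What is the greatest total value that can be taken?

95 rps

Check high-value combinations within 33 GB:
- option 1+option 3+option 4+option 5+option 6+option 8: memory 7+2+11+3+4+6=33, value 14+15+13+25+13+15=95
- option 1+option 3+option 5+option 6+option 7+option 8: memory 7+2+3+4+3+6=25, value 14+15+25+13+11+15=93
- option 1+option 3+option 4+option 5+option 7+option 8: memory 7+2+11+3+3+6=32, value 14+15+13+25+11+15=93
Best: 95 rps.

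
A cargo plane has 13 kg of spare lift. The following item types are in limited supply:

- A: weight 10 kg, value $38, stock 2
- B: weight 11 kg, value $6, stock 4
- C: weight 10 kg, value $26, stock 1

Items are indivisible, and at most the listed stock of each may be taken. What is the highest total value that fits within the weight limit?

$38

Best selections within weight 13 and stock limits:
- 1×A: weight 10, value 38
- 1×C: weight 10, value 26
Best: $38.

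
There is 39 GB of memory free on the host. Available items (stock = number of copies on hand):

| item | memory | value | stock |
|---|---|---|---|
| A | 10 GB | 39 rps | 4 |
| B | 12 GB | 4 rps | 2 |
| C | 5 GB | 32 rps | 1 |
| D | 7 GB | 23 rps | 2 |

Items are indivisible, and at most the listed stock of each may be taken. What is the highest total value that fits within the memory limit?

156 rps

Top feasible selections:
- 2×A + 1×C + 2×D: memory 39, value 156
- 3×A + 1×C: memory 35, value 149
Best: 156 rps.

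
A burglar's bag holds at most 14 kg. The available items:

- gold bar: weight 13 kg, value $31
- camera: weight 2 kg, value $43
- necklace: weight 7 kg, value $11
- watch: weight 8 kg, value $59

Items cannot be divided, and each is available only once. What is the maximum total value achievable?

This is a 0/1 knapsack; check combinations near the capacity.
- camera+watch: weight 2+8=10, value 43+59=102
- watch: weight 8, value 59
- camera+necklace: weight 2+7=9, value 43+11=54
- camera: weight 2, value 43
- gold bar: weight 13, value 31
Best: $102.

$102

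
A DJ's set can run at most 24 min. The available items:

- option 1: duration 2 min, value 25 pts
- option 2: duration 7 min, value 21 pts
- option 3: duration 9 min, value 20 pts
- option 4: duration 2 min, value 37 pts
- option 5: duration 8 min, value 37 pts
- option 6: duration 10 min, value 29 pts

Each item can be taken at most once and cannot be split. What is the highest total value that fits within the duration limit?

This is a 0/1 knapsack; check combinations near the capacity.
- option 1+option 4+option 5+option 6: duration 2+2+8+10=22, value 25+37+37+29=128
- option 1+option 2+option 4+option 5: duration 2+7+2+8=19, value 25+21+37+37=120
- option 1+option 3+option 4+option 5: duration 2+9+2+8=21, value 25+20+37+37=119
- option 1+option 2+option 4+option 6: duration 2+7+2+10=21, value 25+21+37+29=112
Best: 128 pts.

128 pts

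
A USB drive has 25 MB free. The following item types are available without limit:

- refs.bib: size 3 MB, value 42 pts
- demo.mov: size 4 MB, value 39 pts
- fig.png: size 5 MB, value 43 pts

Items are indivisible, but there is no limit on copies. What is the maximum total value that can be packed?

336 pts

Best value-per-unit is refs.bib at 42/3, and filling with it alone uses size 8×3=24. No mix of the others beats 8×42 = 336.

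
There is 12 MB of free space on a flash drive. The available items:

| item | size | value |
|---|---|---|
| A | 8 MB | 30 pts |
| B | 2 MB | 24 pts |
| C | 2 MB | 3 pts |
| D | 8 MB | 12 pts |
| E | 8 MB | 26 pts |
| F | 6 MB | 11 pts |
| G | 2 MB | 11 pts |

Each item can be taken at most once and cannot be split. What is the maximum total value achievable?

Check high-value combinations within 12 MB:
- A+B+G: size 8+2+2=12, value 30+24+11=65
- B+E+G: size 2+8+2=12, value 24+26+11=61
- A+B+C: size 8+2+2=12, value 30+24+3=57
Best: 65 pts.

65 pts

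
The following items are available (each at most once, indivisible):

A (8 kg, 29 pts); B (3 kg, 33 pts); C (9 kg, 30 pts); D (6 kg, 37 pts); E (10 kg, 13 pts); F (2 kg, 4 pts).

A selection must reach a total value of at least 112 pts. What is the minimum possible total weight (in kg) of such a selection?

26

Subsets with value ≥ 112, sorted by total weight:
- A+B+C+D: weight 26, value 129
- A+B+D+E: weight 27, value 112
- A+B+C+D+F: weight 28, value 133
Minimum weight: 26 kg.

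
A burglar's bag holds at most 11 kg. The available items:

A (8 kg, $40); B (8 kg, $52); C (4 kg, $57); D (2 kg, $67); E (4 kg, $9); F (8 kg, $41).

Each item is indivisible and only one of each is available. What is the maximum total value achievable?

$133

Check high-value combinations within 11 kg:
- C+D+E: weight 4+2+4=10, value 57+67+9=133
- C+D: weight 4+2=6, value 57+67=124
- B+D: weight 8+2=10, value 52+67=119
- D+F: weight 2+8=10, value 67+41=108
- A+D: weight 8+2=10, value 40+67=107
Best: $133.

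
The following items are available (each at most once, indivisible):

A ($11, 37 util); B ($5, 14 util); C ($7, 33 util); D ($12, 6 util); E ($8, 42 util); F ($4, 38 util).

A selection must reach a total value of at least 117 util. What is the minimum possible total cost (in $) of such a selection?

Subsets with value ≥ 117, sorted by total cost:
- A+E+F: cost 23, value 117
- B+C+E+F: cost 24, value 127
- A+B+C+F: cost 27, value 122
Minimum cost: 23 $.

23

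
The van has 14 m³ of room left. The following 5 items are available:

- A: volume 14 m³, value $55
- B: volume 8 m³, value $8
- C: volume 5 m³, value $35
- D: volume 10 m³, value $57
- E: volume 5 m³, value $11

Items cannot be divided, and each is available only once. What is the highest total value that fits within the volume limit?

$57

Check high-value combinations within 14 m³:
- D: volume 10, value 57
- A: volume 14, value 55
- C+E: volume 5+5=10, value 35+11=46
- B+C: volume 8+5=13, value 8+35=43
- C: volume 5, value 35
Best: $57.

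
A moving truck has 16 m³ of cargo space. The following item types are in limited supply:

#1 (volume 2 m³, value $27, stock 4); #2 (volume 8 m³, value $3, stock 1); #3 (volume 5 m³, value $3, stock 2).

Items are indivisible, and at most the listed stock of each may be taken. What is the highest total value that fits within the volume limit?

$111

Best selections within volume 16 and stock limits:
- 4×#1 + 1×#3: volume 13, value 111
- 4×#1 + 1×#2: volume 16, value 111
Best: $111.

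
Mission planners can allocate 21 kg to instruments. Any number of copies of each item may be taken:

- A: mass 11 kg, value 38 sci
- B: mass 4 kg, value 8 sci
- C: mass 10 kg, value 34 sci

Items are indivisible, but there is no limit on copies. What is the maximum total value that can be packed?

72 sci

Best value-per-unit is A at 38/11; filling with it alone gives 1×38 = 38.
Optimal mix: 1×A + 1×C → mass 21, value 72.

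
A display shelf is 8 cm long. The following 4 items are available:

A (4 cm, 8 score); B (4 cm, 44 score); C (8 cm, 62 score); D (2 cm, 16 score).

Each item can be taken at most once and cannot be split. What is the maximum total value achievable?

This is a 0/1 knapsack; check combinations near the capacity.
- C: length 8, value 62
- B+D: length 4+2=6, value 44+16=60
- A+B: length 4+4=8, value 8+44=52
- B: length 4, value 44
Best: 62 score.

62 score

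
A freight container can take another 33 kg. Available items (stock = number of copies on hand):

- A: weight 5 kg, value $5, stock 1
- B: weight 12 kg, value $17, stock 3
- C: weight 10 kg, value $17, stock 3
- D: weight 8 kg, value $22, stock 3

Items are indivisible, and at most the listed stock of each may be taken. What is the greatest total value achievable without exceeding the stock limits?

$71

Best selections within weight 33 and stock limits:
- 1×A + 3×D: weight 29, value 71
- 3×D: weight 24, value 66
Best: $71.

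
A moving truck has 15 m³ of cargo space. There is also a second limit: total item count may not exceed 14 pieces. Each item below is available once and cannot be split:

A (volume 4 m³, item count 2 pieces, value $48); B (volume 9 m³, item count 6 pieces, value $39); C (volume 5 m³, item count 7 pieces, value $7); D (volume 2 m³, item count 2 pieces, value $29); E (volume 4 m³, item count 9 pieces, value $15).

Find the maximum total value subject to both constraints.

$116

Feasible sets respecting both limits:
- A+B+D: volume 15, item count 10, value 116
- A+D+E: volume 10, item count 13, value 92
- A+B: volume 13, item count 8, value 87
- A+C+D: volume 11, item count 11, value 84
Best: $116.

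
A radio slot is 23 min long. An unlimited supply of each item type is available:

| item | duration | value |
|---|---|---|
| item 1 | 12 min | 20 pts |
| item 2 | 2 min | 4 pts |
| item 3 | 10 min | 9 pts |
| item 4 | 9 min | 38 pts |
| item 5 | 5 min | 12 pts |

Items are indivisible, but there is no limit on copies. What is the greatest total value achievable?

Best value-per-unit is item 4 at 38/9; filling with it alone gives 2×38 = 76.
Optimal mix: 2×item 4 + 1×item 5 → duration 23, value 88.

88 pts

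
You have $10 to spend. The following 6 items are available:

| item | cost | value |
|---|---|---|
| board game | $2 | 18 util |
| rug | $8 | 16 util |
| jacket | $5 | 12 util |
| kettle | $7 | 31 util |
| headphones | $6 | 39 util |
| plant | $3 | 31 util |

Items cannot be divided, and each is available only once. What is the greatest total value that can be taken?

70 util

Check high-value combinations within $10:
- headphones+plant: cost 6+3=9, value 39+31=70
- kettle+plant: cost 7+3=10, value 31+31=62
- board game+jacket+plant: cost 2+5+3=10, value 18+12+31=61
- board game+headphones: cost 2+6=8, value 18+39=57
Best: 70 util.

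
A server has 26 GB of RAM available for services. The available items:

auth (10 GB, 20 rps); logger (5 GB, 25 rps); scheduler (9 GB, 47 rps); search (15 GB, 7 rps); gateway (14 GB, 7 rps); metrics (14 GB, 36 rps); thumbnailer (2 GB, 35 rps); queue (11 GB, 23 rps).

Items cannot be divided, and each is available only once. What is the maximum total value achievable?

127 rps

Check high-value combinations within 26 GB:
- auth+logger+scheduler+thumbnailer: memory 10+5+9+2=26, value 20+25+47+35=127
- scheduler+metrics+thumbnailer: memory 9+14+2=25, value 47+36+35=118
- logger+scheduler+thumbnailer: memory 5+9+2=16, value 25+47+35=107
- scheduler+thumbnailer+queue: memory 9+2+11=22, value 47+35+23=105
- auth+scheduler+thumbnailer: memory 10+9+2=21, value 20+47+35=102
Best: 127 rps.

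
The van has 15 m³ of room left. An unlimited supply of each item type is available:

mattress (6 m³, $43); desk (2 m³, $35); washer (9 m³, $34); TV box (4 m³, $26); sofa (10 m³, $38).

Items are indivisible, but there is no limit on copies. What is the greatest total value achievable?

Best value-per-unit is desk at 35/2, and filling with it alone uses volume 7×2=14. No mix of the others beats 7×35 = 245.

$245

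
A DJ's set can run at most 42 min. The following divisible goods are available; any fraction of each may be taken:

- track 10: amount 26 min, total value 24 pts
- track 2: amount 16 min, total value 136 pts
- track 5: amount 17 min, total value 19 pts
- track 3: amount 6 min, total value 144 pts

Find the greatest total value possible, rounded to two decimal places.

Take in order of value per unit:
- track 3 (144/6 per unit): all 6 → value 144, running total 144.00
- track 2 (136/16 per unit): all 16 → value 136, running total 280.00
- track 5 (19/17 per unit): all 17 → value 19, running total 299.00
- track 10 (24/26 per unit): 3 of 26 → value 3×24/26 = 2.7692, running total 301.77
Total 301.77.

301.77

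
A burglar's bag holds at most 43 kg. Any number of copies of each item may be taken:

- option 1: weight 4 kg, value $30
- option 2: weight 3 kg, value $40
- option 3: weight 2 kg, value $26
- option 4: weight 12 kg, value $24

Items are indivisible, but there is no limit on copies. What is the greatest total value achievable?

Best value-per-unit is option 2 at 40/3; filling with it alone gives 14×40 = 560.
Optimal mix: 13×option 2 + 2×option 3 → weight 43, value 572.

$572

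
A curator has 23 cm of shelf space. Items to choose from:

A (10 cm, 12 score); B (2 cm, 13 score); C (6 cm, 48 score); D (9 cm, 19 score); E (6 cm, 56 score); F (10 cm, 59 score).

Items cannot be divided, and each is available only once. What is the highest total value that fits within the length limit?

163 score

Check high-value combinations within 23 cm:
- C+E+F: length 6+6+10=22, value 48+56+59=163
- B+C+D+E: length 2+6+9+6=23, value 13+48+19+56=136
- B+E+F: length 2+6+10=18, value 13+56+59=128
- C+D+E: length 6+9+6=21, value 48+19+56=123
Best: 163 score.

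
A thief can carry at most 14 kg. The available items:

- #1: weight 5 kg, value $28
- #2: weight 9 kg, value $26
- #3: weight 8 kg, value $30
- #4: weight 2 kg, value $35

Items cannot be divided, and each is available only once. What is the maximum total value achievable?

Check high-value combinations within 14 kg:
- #3+#4: weight 8+2=10, value 30+35=65
- #1+#4: weight 5+2=7, value 28+35=63
- #2+#4: weight 9+2=11, value 26+35=61
- #1+#3: weight 5+8=13, value 28+30=58
Best: $65.

$65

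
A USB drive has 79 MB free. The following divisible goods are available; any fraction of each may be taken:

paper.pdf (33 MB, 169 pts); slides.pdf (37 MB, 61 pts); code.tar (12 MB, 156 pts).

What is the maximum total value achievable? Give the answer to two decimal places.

Take in order of value per unit:
- code.tar (156/12 per unit): all 12 → value 156, running total 156.00
- paper.pdf (169/33 per unit): all 33 → value 169, running total 325.00
- slides.pdf (61/37 per unit): 34 of 37 → value 34×61/37 = 56.0541, running total 381.05
Total 381.05.

381.05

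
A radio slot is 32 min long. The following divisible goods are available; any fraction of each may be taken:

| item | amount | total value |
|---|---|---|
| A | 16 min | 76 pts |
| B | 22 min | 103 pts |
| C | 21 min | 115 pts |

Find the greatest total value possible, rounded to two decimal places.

Take in order of value per unit:
- C (115/21 per unit): all 21 → value 115, running total 115.00
- A (76/16 per unit): 11 of 16 → value 11×76/16 = 52.2500, running total 167.25
Total 167.25.

167.25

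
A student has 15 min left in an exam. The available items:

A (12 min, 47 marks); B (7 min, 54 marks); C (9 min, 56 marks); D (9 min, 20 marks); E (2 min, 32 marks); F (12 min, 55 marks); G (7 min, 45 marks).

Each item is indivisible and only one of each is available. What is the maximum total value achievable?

99 marks

This is a 0/1 knapsack; check combinations near the capacity.
- B+G: time 7+7=14, value 54+45=99
- C+E: time 9+2=11, value 56+32=88
- E+F: time 2+12=14, value 32+55=87
- B+E: time 7+2=9, value 54+32=86
- A+E: time 12+2=14, value 47+32=79
Best: 99 marks.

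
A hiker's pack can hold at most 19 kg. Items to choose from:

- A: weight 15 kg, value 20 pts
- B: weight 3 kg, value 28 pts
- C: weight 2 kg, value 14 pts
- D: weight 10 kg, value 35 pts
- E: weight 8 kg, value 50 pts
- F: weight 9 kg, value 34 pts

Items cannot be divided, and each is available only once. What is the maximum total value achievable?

98 pts

Check high-value combinations within 19 kg:
- C+E+F: weight 2+8+9=19, value 14+50+34=98
- B+C+E: weight 3+2+8=13, value 28+14+50=92
- D+E: weight 10+8=18, value 35+50=85
- E+F: weight 8+9=17, value 50+34=84
Best: 98 pts.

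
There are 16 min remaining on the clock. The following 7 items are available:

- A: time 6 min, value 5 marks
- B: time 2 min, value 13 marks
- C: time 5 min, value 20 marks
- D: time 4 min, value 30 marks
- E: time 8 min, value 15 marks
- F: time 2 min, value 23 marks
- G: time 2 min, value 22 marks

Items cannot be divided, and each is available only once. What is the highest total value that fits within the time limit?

108 marks

Check high-value combinations within 16 min:
- B+C+D+F+G: time 2+5+4+2+2=15, value 13+20+30+23+22=108
- C+D+F+G: time 5+4+2+2=13, value 20+30+23+22=95
- A+B+D+F+G: time 6+2+4+2+2=16, value 5+13+30+23+22=93
Best: 108 marks.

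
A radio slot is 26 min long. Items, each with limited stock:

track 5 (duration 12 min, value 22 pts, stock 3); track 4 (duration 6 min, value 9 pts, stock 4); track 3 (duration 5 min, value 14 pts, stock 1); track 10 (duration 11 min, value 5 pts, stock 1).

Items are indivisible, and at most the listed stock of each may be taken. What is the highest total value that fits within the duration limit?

45 pts

Top feasible selections:
- 1×track 5 + 1×track 4 + 1×track 3: duration 23, value 45
- 2×track 5: duration 24, value 44
Best: 45 pts.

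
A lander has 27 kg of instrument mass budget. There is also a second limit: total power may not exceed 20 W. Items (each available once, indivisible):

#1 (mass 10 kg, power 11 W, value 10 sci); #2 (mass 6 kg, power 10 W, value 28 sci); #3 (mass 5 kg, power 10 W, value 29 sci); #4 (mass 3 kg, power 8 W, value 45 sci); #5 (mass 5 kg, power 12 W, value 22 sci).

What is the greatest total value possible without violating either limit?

74 sci

Feasible sets respecting both limits:
- #3+#4: mass 8, power 18, value 74
- #2+#4: mass 9, power 18, value 73
- #4+#5: mass 8, power 20, value 67
Best: 74 sci.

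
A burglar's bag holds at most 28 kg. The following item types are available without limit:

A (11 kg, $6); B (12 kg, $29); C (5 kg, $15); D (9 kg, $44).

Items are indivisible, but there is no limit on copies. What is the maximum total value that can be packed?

$132

Best value-per-unit is D at 44/9, and filling with it alone uses weight 3×9=27. No mix of the others beats 3×44 = 132.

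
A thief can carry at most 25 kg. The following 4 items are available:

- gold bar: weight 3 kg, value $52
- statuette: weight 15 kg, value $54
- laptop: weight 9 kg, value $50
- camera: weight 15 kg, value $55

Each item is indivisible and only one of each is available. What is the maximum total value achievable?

$107

Check high-value combinations within 25 kg:
- gold bar+camera: weight 3+15=18, value 52+55=107
- gold bar+statuette: weight 3+15=18, value 52+54=106
- laptop+camera: weight 9+15=24, value 50+55=105
Best: $107.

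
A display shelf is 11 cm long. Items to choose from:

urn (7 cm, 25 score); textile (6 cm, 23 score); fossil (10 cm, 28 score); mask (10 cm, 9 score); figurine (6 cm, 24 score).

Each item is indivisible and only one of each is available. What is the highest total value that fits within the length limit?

Check high-value combinations within 11 cm:
- fossil: length 10, value 28
- urn: length 7, value 25
- figurine: length 6, value 24
- textile: length 6, value 23
Best: 28 score.

28 score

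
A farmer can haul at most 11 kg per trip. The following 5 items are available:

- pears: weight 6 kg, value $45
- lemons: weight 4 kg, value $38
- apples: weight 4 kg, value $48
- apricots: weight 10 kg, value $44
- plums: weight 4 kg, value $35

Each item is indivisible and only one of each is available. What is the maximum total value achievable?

This is a 0/1 knapsack; check combinations near the capacity.
- pears+apples: weight 6+4=10, value 45+48=93
- lemons+apples: weight 4+4=8, value 38+48=86
- apples+plums: weight 4+4=8, value 48+35=83
- pears+lemons: weight 6+4=10, value 45+38=83
Best: $93.

$93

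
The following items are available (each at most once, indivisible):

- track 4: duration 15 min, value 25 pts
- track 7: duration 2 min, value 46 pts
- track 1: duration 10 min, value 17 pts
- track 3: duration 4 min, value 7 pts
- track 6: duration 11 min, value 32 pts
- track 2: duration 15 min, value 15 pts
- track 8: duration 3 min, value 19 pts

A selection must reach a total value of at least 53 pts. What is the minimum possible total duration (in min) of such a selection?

5

Subsets with value ≥ 53, sorted by total duration:
- track 7+track 8: duration 5, value 65
- track 7+track 3: duration 6, value 53
Minimum duration: 5 min.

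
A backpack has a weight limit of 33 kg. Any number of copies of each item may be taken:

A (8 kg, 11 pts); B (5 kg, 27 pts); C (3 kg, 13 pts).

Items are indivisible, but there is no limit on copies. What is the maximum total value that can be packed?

Best value-per-unit is B at 27/5; filling with it alone gives 6×27 = 162.
Optimal mix: 6×B + 1×C → weight 33, value 175.

175 pts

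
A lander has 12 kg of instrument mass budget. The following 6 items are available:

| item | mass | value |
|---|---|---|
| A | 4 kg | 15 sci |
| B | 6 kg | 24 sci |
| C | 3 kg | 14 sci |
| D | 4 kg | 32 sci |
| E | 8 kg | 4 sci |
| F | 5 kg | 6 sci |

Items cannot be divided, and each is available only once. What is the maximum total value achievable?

This is a 0/1 knapsack; check combinations near the capacity.
- A+C+D: mass 4+3+4=11, value 15+14+32=61
- B+D: mass 6+4=10, value 24+32=56
- C+D+F: mass 3+4+5=12, value 14+32+6=52
Best: 61 sci.

61 sci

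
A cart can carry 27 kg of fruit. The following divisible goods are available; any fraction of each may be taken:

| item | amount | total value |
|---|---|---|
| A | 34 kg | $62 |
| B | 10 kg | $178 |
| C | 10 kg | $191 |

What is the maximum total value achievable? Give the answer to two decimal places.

Take in order of value per unit:
- C (191/10 per unit): all 10 → value 191, running total 191.00
- B (178/10 per unit): all 10 → value 178, running total 369.00
- A (62/34 per unit): 7 of 34 → value 7×62/34 = 12.7647, running total 381.76
Total 381.76.

381.76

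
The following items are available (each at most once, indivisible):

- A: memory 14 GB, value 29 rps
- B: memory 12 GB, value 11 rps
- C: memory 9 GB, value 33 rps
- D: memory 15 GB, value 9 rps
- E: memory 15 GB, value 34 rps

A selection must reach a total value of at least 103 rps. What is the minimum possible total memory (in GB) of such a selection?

Subsets with value ≥ 103, sorted by total memory:
- A+B+C+E: memory 50, value 107
- A+C+D+E: memory 53, value 105
Minimum memory: 50 GB.

50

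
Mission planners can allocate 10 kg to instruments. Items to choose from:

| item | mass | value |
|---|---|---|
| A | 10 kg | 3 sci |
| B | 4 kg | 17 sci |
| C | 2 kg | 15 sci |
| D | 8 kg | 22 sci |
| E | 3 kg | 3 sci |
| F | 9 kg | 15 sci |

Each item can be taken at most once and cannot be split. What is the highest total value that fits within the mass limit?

Check high-value combinations within 10 kg:
- C+D: mass 2+8=10, value 15+22=37
- B+C+E: mass 4+2+3=9, value 17+15+3=35
- B+C: mass 4+2=6, value 17+15=32
Best: 37 sci.

37 sci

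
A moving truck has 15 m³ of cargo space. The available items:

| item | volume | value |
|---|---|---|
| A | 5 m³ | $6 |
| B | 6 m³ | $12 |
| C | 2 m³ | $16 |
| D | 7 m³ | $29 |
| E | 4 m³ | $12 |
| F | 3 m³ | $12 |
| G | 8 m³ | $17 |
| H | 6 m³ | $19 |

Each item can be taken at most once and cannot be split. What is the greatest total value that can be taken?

$64

Check high-value combinations within 15 m³:
- C+D+H: volume 2+7+6=15, value 16+29+19=64
- C+E+F+H: volume 2+4+3+6=15, value 16+12+12+19=59
- C+D+F: volume 2+7+3=12, value 16+29+12=57
Best: $64.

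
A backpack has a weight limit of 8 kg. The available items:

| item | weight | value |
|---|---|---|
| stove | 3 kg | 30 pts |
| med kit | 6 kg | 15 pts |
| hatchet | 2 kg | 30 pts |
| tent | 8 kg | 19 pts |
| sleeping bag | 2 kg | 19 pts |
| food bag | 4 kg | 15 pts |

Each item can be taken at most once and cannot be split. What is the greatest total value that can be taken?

79 pts

Check high-value combinations within 8 kg:
- stove+hatchet+sleeping bag: weight 3+2+2=7, value 30+30+19=79
- hatchet+sleeping bag+food bag: weight 2+2+4=8, value 30+19+15=64
- stove+hatchet: weight 3+2=5, value 30+30=60
- hatchet+sleeping bag: weight 2+2=4, value 30+19=49
- stove+sleeping bag: weight 3+2=5, value 30+19=49
Best: 79 pts.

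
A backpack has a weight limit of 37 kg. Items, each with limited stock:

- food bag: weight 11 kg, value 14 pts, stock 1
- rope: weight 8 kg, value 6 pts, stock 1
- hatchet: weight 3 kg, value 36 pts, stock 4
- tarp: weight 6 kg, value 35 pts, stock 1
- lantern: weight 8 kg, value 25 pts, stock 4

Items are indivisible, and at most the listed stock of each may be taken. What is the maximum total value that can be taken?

229 pts

Best selections within weight 37 and stock limits:
- 4×hatchet + 1×tarp + 2×lantern: weight 34, value 229
- 4×hatchet + 3×lantern: weight 36, value 219
- 1×food bag + 4×hatchet + 1×tarp + 1×lantern: weight 37, value 218
Best: 229 pts.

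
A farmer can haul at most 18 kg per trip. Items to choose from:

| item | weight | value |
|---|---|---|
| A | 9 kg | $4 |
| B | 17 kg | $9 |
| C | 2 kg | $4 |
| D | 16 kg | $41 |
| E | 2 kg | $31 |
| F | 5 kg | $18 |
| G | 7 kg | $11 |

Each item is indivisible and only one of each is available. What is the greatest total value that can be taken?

$72

Check high-value combinations within 18 kg:
- D+E: weight 16+2=18, value 41+31=72
- C+E+F+G: weight 2+2+5+7=16, value 4+31+18+11=64
- E+F+G: weight 2+5+7=14, value 31+18+11=60
Best: $72.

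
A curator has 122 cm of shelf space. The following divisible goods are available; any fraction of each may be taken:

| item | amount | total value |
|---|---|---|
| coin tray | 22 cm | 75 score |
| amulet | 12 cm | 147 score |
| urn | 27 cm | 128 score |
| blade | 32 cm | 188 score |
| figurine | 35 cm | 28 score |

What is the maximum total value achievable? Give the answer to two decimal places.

Take in order of value per unit:
- amulet (147/12 per unit): all 12 → value 147, running total 147.00
- blade (188/32 per unit): all 32 → value 188, running total 335.00
- urn (128/27 per unit): all 27 → value 128, running total 463.00
- coin tray (75/22 per unit): all 22 → value 75, running total 538.00
- figurine (28/35 per unit): 29 of 35 → value 29×28/35 = 23.2000, running total 561.20
Total 561.20.

561.20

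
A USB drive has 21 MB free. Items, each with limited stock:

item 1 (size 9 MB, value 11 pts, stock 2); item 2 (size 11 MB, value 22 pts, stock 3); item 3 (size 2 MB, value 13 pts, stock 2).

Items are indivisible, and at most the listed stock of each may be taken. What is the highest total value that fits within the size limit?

48 pts

Top feasible selections:
- 1×item 2 + 2×item 3: size 15, value 48
- 1×item 1 + 2×item 3: size 13, value 37
Best: 48 pts.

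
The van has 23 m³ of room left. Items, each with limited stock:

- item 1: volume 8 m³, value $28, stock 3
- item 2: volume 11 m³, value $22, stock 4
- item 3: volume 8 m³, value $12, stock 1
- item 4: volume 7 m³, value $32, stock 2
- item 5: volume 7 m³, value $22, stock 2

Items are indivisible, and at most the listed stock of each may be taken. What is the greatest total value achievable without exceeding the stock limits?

$92

Best selections within volume 23 and stock limits:
- 1×item 1 + 2×item 4: volume 22, value 92
- 2×item 1 + 1×item 4: volume 23, value 88
- 2×item 4 + 1×item 5: volume 21, value 86
- 1×item 1 + 1×item 4 + 1×item 5: volume 22, value 82
Best: $92.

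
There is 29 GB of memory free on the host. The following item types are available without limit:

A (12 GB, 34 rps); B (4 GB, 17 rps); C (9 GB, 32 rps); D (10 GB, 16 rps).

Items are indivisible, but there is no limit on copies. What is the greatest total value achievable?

Best value-per-unit is B at 17/4, and filling with it alone uses memory 7×4=28. No mix of the others beats 7×17 = 119.

119 rps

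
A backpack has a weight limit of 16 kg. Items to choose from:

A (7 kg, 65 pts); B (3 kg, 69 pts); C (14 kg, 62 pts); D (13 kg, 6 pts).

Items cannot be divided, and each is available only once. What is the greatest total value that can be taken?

Check high-value combinations within 16 kg:
- A+B: weight 7+3=10, value 65+69=134
- B+D: weight 3+13=16, value 69+6=75
- B: weight 3, value 69
- A: weight 7, value 65
Best: 134 pts.

134 pts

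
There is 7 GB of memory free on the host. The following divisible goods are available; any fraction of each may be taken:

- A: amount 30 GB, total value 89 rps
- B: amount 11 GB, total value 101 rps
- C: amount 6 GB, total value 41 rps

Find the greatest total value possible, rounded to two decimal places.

Take in order of value per unit:
- B (101/11 per unit): 7 of 11 → value 7×101/11 = 64.2727, running total 64.27
Total 64.27.

64.27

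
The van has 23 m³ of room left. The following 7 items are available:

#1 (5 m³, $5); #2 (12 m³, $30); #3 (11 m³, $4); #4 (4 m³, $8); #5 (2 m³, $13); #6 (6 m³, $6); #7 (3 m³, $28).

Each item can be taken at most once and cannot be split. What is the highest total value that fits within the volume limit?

Check high-value combinations within 23 m³:
- #2+#4+#5+#7: volume 12+4+2+3=21, value 30+8+13+28=79
- #2+#5+#6+#7: volume 12+2+6+3=23, value 30+13+6+28=77
- #1+#2+#5+#7: volume 5+12+2+3=22, value 5+30+13+28=76
- #2+#5+#7: volume 12+2+3=17, value 30+13+28=71
- #2+#4+#7: volume 12+4+3=19, value 30+8+28=66
Best: $79.

$79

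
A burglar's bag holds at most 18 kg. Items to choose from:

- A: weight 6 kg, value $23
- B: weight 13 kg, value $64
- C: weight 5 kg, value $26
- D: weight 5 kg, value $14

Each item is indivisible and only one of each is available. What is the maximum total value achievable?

$90

Check high-value combinations within 18 kg:
- B+C: weight 13+5=18, value 64+26=90
- B+D: weight 13+5=18, value 64+14=78
- B: weight 13, value 64
Best: $90.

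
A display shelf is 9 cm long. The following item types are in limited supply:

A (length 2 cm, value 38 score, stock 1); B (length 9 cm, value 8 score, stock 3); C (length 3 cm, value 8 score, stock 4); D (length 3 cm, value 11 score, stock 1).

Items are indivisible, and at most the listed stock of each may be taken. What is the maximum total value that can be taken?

Top feasible selections:
- 1×A + 1×C + 1×D: length 8, value 57
- 1×A + 2×C: length 8, value 54
- 1×A + 1×D: length 5, value 49
- 1×A + 1×C: length 5, value 46
Best: 57 score.

57 score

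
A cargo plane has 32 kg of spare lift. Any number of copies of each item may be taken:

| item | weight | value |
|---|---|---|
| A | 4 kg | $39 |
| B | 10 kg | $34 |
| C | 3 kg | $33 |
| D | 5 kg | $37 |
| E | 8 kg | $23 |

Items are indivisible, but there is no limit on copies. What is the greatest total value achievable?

$342

Best value-per-unit is C at 33/3; filling with it alone gives 10×33 = 330.
Optimal mix: 2×A + 8×C → weight 32, value 342.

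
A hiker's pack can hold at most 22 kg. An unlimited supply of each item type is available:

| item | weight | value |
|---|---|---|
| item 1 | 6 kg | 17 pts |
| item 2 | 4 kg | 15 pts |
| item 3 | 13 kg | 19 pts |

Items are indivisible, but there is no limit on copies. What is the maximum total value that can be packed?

77 pts

Best value-per-unit is item 2 at 15/4; filling with it alone gives 5×15 = 75.
Optimal mix: 1×item 1 + 4×item 2 → weight 22, value 77.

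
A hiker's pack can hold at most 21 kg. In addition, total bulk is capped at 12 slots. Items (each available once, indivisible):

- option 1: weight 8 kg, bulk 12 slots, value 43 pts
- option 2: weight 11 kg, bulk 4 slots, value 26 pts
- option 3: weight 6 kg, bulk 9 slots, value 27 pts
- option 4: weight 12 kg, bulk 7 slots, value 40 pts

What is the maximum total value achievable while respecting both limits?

43 pts

Feasible sets respecting both limits:
- option 1: weight 8, bulk 12, value 43
- option 4: weight 12, bulk 7, value 40
- option 3: weight 6, bulk 9, value 27
- option 2: weight 11, bulk 4, value 26
Best: 43 pts.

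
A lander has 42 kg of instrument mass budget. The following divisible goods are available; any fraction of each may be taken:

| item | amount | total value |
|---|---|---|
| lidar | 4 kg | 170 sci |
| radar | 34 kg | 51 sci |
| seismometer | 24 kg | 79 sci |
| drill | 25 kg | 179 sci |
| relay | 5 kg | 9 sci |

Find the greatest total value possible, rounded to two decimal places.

391.79

Take in order of value per unit:
- lidar (170/4 per unit): all 4 → value 170, running total 170.00
- drill (179/25 per unit): all 25 → value 179, running total 349.00
- seismometer (79/24 per unit): 13 of 24 → value 13×79/24 = 42.7917, running total 391.79
Total 391.79.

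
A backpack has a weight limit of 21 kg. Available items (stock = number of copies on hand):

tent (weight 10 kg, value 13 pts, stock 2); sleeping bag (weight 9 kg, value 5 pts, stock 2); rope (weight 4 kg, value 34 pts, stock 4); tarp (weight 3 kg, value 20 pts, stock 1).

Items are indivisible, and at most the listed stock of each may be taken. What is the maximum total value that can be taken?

Top feasible selections:
- 4×rope + 1×tarp: weight 19, value 156
- 4×rope: weight 16, value 136
- 3×rope + 1×tarp: weight 15, value 122
- 1×sleeping bag + 3×rope: weight 21, value 107
Best: 156 pts.

156 pts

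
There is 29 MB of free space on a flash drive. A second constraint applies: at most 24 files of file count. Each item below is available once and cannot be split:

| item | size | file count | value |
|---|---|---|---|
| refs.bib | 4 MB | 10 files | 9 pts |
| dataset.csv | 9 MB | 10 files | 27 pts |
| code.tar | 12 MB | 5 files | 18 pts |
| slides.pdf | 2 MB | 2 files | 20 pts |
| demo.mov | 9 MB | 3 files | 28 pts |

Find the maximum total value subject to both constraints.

75 pts

Feasible sets respecting both limits:
- dataset.csv+slides.pdf+demo.mov: size 20, file count 15, value 75
- refs.bib+code.tar+slides.pdf+demo.mov: size 27, file count 20, value 75
- code.tar+slides.pdf+demo.mov: size 23, file count 10, value 66
Best: 75 pts.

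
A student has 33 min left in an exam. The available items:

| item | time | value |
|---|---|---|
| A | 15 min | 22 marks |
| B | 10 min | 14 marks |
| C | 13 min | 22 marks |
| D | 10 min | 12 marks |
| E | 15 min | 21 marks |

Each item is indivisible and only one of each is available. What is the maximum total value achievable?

48 marks

This is a 0/1 knapsack; check combinations near the capacity.
- B+C+D: time 10+13+10=33, value 14+22+12=48
- A+C: time 15+13=28, value 22+22=44
- C+E: time 13+15=28, value 22+21=43
- A+E: time 15+15=30, value 22+21=43
- B+C: time 10+13=23, value 14+22=36
Best: 48 marks.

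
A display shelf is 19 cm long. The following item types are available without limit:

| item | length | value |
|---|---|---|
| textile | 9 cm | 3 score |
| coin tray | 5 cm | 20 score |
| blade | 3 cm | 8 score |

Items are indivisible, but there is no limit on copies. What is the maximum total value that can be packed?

Best value-per-unit is coin tray at 20/5; filling with it alone gives 3×20 = 60.
Optimal mix: 3×coin tray + 1×blade → length 18, value 68.

68 score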